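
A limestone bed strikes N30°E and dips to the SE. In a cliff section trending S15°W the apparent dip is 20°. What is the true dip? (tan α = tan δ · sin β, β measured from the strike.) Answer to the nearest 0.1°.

54.6°

β = acute angle between strike N30°E and section S15°W = 15°.
tan(true dip) = tan 20° / sin 15° = 1.4063
δ = arctan(1.4063) = 54.58°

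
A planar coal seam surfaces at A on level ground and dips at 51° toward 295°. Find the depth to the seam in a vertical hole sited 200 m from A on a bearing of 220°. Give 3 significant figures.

The hole lies 75° from the dip direction, so the down-dip offset is 200 × cos 75° = 51.76 m.
Depth = down-dip offset × tan(dip) = 51.76 × tan 51° = 51.76 × 1.2349
Depth = 63.92 m

63.9 m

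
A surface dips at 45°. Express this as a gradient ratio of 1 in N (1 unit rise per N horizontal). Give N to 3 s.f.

1 : N means tan θ = 1/N, so N = 1/tan 45° = 1/1.0000

1 in 1.00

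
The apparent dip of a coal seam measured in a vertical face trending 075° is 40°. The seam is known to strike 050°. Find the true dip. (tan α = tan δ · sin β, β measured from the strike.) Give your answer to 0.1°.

β = acute angle between strike 050° and section 075° = 25°.
tan(true dip) = tan 40° / sin 25° = 1.9855
δ = arctan(1.9855) = 63.27°

63.3°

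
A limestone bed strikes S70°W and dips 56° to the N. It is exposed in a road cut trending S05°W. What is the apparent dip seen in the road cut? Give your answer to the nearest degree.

The strike is S70°W and the section trends S05°W; the acute angle between them is β = 65°.
tan(apparent dip) = tan 56° · sin 65° = 1.3437
apparent dip = arctan 1.3437 = 53.34°

53°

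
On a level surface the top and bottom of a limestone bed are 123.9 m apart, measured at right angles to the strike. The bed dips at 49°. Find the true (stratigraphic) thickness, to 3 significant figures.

True thickness t = w · sin(dip) = 123.9 × sin 49°
t = 123.9 × 0.7547 = 93.509 m

93.5 m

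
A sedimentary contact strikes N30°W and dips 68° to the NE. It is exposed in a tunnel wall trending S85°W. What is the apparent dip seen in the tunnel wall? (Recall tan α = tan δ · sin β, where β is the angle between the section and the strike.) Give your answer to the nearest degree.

Angle between strike (N30°W) and section (S85°W): β = 65°.
tan α = tan 68° × sin 65° = 2.4751 × 0.9063 = 2.2432
apparent dip = arctan 2.2432 = 65.97°

66°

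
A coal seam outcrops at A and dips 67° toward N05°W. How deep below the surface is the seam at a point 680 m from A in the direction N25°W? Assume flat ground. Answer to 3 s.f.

The hole lies 20° from the dip direction, so the down-dip offset is 680 × cos 20° = 638.99 m.
Depth = down-dip offset × tan(dip) = 638.99 × tan 67° = 638.99 × 2.3559
Depth = 1505.37 m

1510 m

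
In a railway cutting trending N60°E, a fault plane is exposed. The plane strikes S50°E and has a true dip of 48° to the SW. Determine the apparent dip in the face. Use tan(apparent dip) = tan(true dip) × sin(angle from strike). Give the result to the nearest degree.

The strike is S50°E and the section trends N60°E; the acute angle between them is β = 70°.
tan α = tan 48° × sin 70° = 1.1106 × 0.9397 = 1.0436
apparent dip = arctan 1.0436 = 46.22°

46°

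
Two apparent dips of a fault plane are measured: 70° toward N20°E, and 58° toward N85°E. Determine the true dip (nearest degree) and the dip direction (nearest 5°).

true dip 70°, dip direction 030°

Represent each trace as a vector plunging at its apparent dip toward its trend (east-north-up frame): v₁ = (0.117, 0.321, -0.940), v₂ = (0.528, 0.046, -0.848).
The plane normal is n = v₁ × v₂ ∝ (0.229, 0.397, 0.164).
True dip = arccos(n_z / |n|) = arccos(0.3374) = 70.3°.
Dip direction = azimuth of (n_x, n_y) = atan2(0.229, 0.397) = 30°.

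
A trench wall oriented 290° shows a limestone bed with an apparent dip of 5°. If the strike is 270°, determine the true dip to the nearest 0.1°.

14.3°

The section is 20° from the strike.
tan δ = tan α / sin β = tan 5° / sin 20° = 0.0875 / 0.3420 = 0.2558
true dip = arctan 0.2558 = 14.35°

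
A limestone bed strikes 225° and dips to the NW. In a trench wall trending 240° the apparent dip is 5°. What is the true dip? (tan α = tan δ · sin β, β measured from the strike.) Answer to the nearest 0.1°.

18.7°

The section is 15° from the strike.
tan(true dip) = tan 5° / sin 15° = 0.3380
true dip = arctan 0.3380 = 18.68°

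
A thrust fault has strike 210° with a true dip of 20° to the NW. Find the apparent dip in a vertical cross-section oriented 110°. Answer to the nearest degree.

Angle between strike (210°) and section (110°): β = 80°.
tan(apparent dip) = tan 20° · sin 80° = 0.3584
apparent dip = arctan 0.3584 = 19.72°

20°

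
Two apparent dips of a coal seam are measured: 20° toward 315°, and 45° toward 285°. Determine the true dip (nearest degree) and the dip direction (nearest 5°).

Represent each trace as a vector plunging at its apparent dip toward its trend (east-north-up frame): v₁ = (-0.664, 0.664, -0.342), v₂ = (-0.683, 0.183, -0.707).
The plane normal is n = v₁ × v₂ ∝ (-0.407, -0.236, 0.332).
tan δ = √(n_x²+n_y²)/n_z = 0.471/0.332, so δ = 54.8°.
Dip direction = azimuth of (n_x, n_y) = atan2(-0.407, -0.236) = 240°.

true dip 55°, dip direction 240°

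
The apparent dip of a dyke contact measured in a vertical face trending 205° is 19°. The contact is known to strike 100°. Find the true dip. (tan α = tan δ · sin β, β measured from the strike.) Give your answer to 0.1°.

19.6°

β = acute angle between strike 100° and section 205° = 75°.
tan(true dip) = tan 19° / sin 75° = 0.3565
δ = arctan(0.3565) = 19.62°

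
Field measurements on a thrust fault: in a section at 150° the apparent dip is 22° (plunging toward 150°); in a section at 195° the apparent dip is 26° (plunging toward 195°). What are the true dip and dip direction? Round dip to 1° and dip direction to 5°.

The two traces are lines in the plane: v₁ = (sin 150°·cos 22°, cos 150°·cos 22°, −sin 22°), v₂ = (sin 195°·cos 26°, cos 195°·cos 26°, −sin 26°).
The plane normal is n = v₁ × v₂ ∝ (-0.027, -0.290, 0.589).
tan δ = √(n_x²+n_y²)/n_z = 0.292/0.589, so δ = 26.3°.
Dip direction = atan2(-0.027, -0.290) = 185° (azimuth of n's horizontal projection).

true dip 26°, dip direction 185°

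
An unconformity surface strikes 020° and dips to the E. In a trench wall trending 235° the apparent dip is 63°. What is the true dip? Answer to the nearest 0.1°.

73.7°

β = acute angle between strike 020° and section 235° = 35°.
tan(true dip) = tan 63° / sin 35° = 3.4217
true dip = arctan 3.4217 = 73.71°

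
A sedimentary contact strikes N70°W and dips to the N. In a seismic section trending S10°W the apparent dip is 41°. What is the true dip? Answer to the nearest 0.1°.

The section is 80° from the strike.
tan δ = tan α / sin β = tan 41° / sin 80° = 0.8693 / 0.9848 = 0.8827
δ = arctan(0.8827) = 41.43°

41.4°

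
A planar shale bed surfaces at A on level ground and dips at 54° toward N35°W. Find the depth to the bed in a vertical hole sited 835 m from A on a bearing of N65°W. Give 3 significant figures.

995 m

The hole lies 30° from the dip direction, so the down-dip offset is 835 × cos 30° = 723.13 m.
Depth = down-dip offset × tan(dip) = 723.13 × tan 54° = 723.13 × 1.3764
Depth = 995.30 m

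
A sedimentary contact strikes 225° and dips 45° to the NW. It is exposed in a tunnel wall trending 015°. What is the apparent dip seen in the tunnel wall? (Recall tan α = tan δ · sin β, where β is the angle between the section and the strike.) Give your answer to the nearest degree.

27°

Angle between strike (225°) and section (015°): β = 30°.
tan(apparent dip) = tan 45° · sin 30° = 0.5000
α = arctan(0.5000) = 26.57°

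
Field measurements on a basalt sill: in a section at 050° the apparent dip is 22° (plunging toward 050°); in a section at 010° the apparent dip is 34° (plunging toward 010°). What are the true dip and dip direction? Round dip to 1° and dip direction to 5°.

Each apparent-dip line lies in the plane. As unit vectors (x east, y north, z up), v₁ plunges 22°→050° and v₂ plunges 34°→010°.
The plane normal is n = v₁ × v₂ ∝ (-0.027, 0.343, 0.494).
Dip δ = arctan(|n_h|/n_z) = arctan(0.344/0.494) = 34.9°.
Dip direction = azimuth of (n_x, n_y) = atan2(-0.027, 0.343) = 355°.

true dip 35°, dip direction 355°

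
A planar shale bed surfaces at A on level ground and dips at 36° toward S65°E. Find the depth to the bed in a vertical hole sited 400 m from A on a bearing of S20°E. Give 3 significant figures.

205 m

The hole lies 45° from the dip direction, so the down-dip offset is 400 × cos 45° = 282.84 m.
Depth = down-dip offset × tan(dip) = 282.84 × tan 36° = 282.84 × 0.7265
Depth = 205.50 m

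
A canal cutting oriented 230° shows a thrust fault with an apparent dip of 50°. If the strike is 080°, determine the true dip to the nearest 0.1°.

67.2°

β = acute angle between strike 080° and section 230° = 30°.
tan(true dip) = tan 50° / sin 30° = 2.3835
δ = arctan(2.3835) = 67.24°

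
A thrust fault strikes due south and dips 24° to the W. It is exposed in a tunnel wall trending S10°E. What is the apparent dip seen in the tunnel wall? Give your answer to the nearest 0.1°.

The section lies 10° from the strike.
tan α = tan 24° × sin 10° = 0.4452 × 0.1736 = 0.0773
apparent dip = arctan 0.0773 = 4.42°

4.4°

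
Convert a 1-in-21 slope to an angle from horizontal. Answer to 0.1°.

2.7°

tan θ = 1/21 = 0.0476
θ = arctan(0.0476) = 2.73°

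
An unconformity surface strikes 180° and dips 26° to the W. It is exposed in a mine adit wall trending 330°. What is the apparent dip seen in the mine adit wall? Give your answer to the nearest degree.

The section lies 30° from the strike.
tan α = tan 26° × sin 30° = 0.4877 × 0.5000 = 0.2439
α = arctan(0.2439) = 13.71°

14°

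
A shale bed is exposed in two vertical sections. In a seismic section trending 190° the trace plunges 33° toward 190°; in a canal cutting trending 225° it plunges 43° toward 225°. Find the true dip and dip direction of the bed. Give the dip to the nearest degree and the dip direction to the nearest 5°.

Represent each trace as a vector plunging at its apparent dip toward its trend (east-north-up frame): v₁ = (-0.146, -0.826, -0.545), v₂ = (-0.517, -0.517, -0.682).
n = v₁ × v₂ = (-0.282, -0.182, 0.352) (taken with n_z > 0).
True dip = arccos(n_z / |n|) = arccos(0.7237) = 43.6°.
Dip direction = atan2(-0.282, -0.182) = 237° (azimuth of n's horizontal projection).

true dip 44°, dip direction 235°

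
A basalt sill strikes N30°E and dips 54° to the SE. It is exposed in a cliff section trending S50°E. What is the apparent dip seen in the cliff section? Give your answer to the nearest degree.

Angle between strike (N30°E) and section (S50°E): β = 80°.
tan(apparent dip) = tan 54° · sin 80° = 1.3555
apparent dip = arctan 1.3555 = 53.58°

54°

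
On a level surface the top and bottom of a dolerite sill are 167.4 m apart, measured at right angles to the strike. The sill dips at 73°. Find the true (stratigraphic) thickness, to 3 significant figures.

True thickness t = w · sin(dip) = 167.4 × sin 73°
t = 167.4 × 0.9563 = 160.085 m

160 m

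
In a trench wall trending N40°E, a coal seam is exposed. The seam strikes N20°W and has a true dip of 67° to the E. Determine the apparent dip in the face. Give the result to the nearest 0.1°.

The section lies 60° from the strike.
tan α = tan 67° × sin 60° = 2.3559 × 0.8660 = 2.0402
apparent dip = arctan 2.0402 = 63.89°

63.9°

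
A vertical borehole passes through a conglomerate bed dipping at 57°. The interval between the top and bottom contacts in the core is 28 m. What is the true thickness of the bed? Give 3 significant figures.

True thickness t = h · cos(dip) = 28 × cos 57°
t = 28 × 0.5446 = 15.250 m

15.2 m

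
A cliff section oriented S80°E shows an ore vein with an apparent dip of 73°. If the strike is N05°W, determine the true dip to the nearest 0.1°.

β = acute angle between strike N05°W and section S80°E = 75°.
tan δ = tan α / sin β = tan 73° / sin 75° = 3.2709 / 0.9659 = 3.3862
true dip = arctan 3.3862 = 73.55°

73.5°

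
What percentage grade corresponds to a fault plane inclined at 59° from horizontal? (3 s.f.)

166%

grade % = 100 × tan 59° = 100 × 1.6643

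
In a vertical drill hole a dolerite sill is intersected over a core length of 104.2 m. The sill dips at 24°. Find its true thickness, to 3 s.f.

95.2 m

True thickness t = h · cos(dip) = 104.2 × cos 24°
t = 104.2 × 0.9135 = 95.191 m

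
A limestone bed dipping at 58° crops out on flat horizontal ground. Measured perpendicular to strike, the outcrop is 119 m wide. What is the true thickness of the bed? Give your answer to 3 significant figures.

101 m

True thickness t = w · sin(dip) = 119 × sin 58°
t = 119 × 0.8480 = 100.918 m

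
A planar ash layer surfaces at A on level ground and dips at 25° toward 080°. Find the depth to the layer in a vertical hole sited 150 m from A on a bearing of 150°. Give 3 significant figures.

The hole lies 70° from the dip direction, so the down-dip offset is 150 × cos 70° = 51.30 m.
Depth = down-dip offset × tan(dip) = 51.30 × tan 25° = 51.30 × 0.4663
Depth = 23.92 m

23.9 m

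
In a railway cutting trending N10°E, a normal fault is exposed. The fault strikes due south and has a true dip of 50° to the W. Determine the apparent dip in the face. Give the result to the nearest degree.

12°

Angle between strike (due south) and section (N10°E): β = 10°.
tan(apparent dip) = tan 50° · sin 10° = 0.2069
apparent dip = arctan 0.2069 = 11.69°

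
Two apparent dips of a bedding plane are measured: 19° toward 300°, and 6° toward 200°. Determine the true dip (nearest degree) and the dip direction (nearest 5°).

true dip 21°, dip direction 275°

Each apparent-dip line lies in the plane. As unit vectors (x east, y north, z up), v₁ plunges 19°→300° and v₂ plunges 6°→200°.
Cross product v₁ × v₂ gives the pole to the plane: n ∝ (-0.354, 0.025, 0.926).
True dip = arccos(n_z / |n|) = arccos(0.9339) = 21.0°.
Dip direction = atan2(-0.354, 0.025) = 274° (azimuth of n's horizontal projection).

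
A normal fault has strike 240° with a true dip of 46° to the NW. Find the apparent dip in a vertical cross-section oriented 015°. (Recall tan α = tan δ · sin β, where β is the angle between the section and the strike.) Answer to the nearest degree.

36°

The strike is 240° and the section trends 015°; the acute angle between them is β = 45°.
tan α = tan 46° × sin 45° = 1.0355 × 0.7071 = 0.7322
apparent dip = arctan 0.7322 = 36.21°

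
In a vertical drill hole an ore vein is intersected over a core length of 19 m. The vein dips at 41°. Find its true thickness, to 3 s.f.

True thickness t = h · cos(dip) = 19 × cos 41°
t = 19 × 0.7547 = 14.339 m

14.3 m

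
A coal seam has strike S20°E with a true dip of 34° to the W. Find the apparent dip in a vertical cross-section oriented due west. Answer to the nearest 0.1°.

32.4°

Angle between strike (S20°E) and section (due west): β = 70°.
tan α = tan 34° × sin 70° = 0.6745 × 0.9397 = 0.6338
α = arctan(0.6338) = 32.37°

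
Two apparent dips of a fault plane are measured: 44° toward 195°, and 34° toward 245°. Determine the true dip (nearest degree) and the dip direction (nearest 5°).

Each apparent-dip line lies in the plane. As unit vectors (x east, y north, z up), v₁ plunges 44°→195° and v₂ plunges 34°→245°.
Cross product v₁ × v₂ gives the pole to the plane: n ∝ (-0.145, -0.418, 0.457).
Dip δ = arctan(|n_h|/n_z) = arctan(0.442/0.457) = 44.1°.
Dip direction = atan2(-0.145, -0.418) = 199° (azimuth of n's horizontal projection).

true dip 44°, dip direction 200°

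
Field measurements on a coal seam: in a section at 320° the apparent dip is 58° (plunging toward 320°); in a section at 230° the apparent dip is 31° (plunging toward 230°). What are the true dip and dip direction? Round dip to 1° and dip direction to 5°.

true dip 60°, dip direction 300°

Represent each trace as a vector plunging at its apparent dip toward its trend (east-north-up frame): v₁ = (-0.341, 0.406, -0.848), v₂ = (-0.657, -0.551, -0.515).
n = v₁ × v₂ = (-0.676, 0.381, 0.454) (taken with n_z > 0).
Dip δ = arctan(|n_h|/n_z) = arctan(0.776/0.454) = 59.7°.
Dip direction = atan2(-0.676, 0.381) = 299° (azimuth of n's horizontal projection).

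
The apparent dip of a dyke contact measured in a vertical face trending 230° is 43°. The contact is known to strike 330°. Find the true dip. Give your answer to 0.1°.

β = acute angle between strike 330° and section 230° = 80°.
tan(true dip) = tan 43° / sin 80° = 0.9469
δ = arctan(0.9469) = 43.44°

43.4°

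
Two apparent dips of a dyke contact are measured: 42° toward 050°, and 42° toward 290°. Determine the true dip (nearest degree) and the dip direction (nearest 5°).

Each apparent-dip line lies in the plane. As unit vectors (x east, y north, z up), v₁ plunges 42°→050° and v₂ plunges 42°→290°.
The plane normal is n = v₁ × v₂ ∝ (-0.150, 0.848, 0.478).
Dip δ = arctan(|n_h|/n_z) = arctan(0.861/0.478) = 61.0°.
Dip direction = atan2(-0.150, 0.848) = 350° (azimuth of n's horizontal projection).

true dip 61°, dip direction 350°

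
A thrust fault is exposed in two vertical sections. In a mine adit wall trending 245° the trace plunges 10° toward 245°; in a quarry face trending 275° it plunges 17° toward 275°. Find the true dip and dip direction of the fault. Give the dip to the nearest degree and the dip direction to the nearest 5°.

true dip 19°, dip direction 305°

The two traces are lines in the plane: v₁ = (sin 245°·cos 10°, cos 245°·cos 10°, −sin 10°), v₂ = (sin 275°·cos 17°, cos 275°·cos 17°, −sin 17°).
n = v₁ × v₂ = (-0.136, 0.096, 0.471) (taken with n_z > 0).
Dip δ = arctan(|n_h|/n_z) = arctan(0.166/0.471) = 19.5°.
Dip direction = azimuth of (n_x, n_y) = atan2(-0.136, 0.096) = 305°.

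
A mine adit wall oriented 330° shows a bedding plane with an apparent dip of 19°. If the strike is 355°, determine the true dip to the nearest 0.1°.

The section is 25° from the strike.
tan δ = tan α / sin β = tan 19° / sin 25° = 0.3443 / 0.4226 = 0.8147
true dip = arctan 0.8147 = 39.17°

39.2°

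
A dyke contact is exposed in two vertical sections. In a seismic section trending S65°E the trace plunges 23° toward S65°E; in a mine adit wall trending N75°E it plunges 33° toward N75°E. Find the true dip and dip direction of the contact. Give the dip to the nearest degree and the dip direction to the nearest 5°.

true dip 33°, dip direction 065°

The two traces are lines in the plane: v₁ = (sin 115°·cos 23°, cos 115°·cos 23°, −sin 23°), v₂ = (sin 75°·cos 33°, cos 75°·cos 33°, −sin 33°).
Cross product v₁ × v₂ gives the pole to the plane: n ∝ (0.297, 0.138, 0.496).
True dip = arccos(n_z / |n|) = arccos(0.8349) = 33.4°.
Dip direction = azimuth of (n_x, n_y) = atan2(0.297, 0.138) = 65°.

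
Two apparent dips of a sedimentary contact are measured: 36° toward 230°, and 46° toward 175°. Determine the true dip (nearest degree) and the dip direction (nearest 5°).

true dip 46°, dip direction 185°

Each apparent-dip line lies in the plane. As unit vectors (x east, y north, z up), v₁ plunges 36°→230° and v₂ plunges 46°→175°.
The plane normal is n = v₁ × v₂ ∝ (-0.033, -0.481, 0.460).
tan δ = √(n_x²+n_y²)/n_z = 0.483/0.460, so δ = 46.3°.
Dip direction = atan2(-0.033, -0.481) = 184° (azimuth of n's horizontal projection).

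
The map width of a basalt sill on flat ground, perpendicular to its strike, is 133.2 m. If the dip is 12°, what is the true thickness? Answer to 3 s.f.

True thickness t = w · sin(dip) = 133.2 × sin 12°
t = 133.2 × 0.2079 = 27.694 m

27.7 m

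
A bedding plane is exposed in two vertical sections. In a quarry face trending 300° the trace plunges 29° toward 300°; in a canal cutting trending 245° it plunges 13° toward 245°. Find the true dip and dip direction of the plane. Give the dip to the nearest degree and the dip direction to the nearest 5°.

Represent each trace as a vector plunging at its apparent dip toward its trend (east-north-up frame): v₁ = (-0.757, 0.437, -0.485), v₂ = (-0.883, -0.412, -0.225).
n = v₁ × v₂ = (-0.298, 0.258, 0.698) (taken with n_z > 0).
tan δ = √(n_x²+n_y²)/n_z = 0.394/0.698, so δ = 29.4°.
Dip direction = azimuth of (n_x, n_y) = atan2(-0.298, 0.258) = 311°.

true dip 29°, dip direction 310°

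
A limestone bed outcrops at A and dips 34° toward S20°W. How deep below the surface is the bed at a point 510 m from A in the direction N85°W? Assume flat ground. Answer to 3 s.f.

89.0 m

The hole lies 75° from the dip direction, so the down-dip offset is 510 × cos 75° = 132.00 m.
Depth = down-dip offset × tan(dip) = 132.00 × tan 34° = 132.00 × 0.6745
Depth = 89.03 m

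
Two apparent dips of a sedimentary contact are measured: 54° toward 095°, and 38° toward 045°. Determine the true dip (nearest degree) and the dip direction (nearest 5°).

Each apparent-dip line lies in the plane. As unit vectors (x east, y north, z up), v₁ plunges 54°→095° and v₂ plunges 38°→045°.
Cross product v₁ × v₂ gives the pole to the plane: n ∝ (0.482, -0.090, 0.355).
True dip = arccos(n_z / |n|) = arccos(0.5859) = 54.1°.
Dip direction = azimuth of (n_x, n_y) = atan2(0.482, -0.090) = 101°.

true dip 54°, dip direction 100°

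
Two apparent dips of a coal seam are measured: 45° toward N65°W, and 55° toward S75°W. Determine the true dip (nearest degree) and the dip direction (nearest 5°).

true dip 55°, dip direction 250°

Each apparent-dip line lies in the plane. As unit vectors (x east, y north, z up), v₁ plunges 45°→N65°W and v₂ plunges 55°→S75°W.
Cross product v₁ × v₂ gives the pole to the plane: n ∝ (-0.350, -0.133, 0.261).
Dip δ = arctan(|n_h|/n_z) = arctan(0.374/0.261) = 55.1°.
Dip direction = azimuth of (n_x, n_y) = atan2(-0.350, -0.133) = 249°.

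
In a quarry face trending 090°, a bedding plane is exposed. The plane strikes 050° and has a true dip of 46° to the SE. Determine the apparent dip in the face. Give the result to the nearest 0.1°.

Angle between strike (050°) and section (090°): β = 40°.
tan α = tan 46° × sin 40° = 1.0355 × 0.6428 = 0.6656
α = arctan(0.6656) = 33.65°

33.6°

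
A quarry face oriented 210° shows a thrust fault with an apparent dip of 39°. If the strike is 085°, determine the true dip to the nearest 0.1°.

44.7°

β = acute angle between strike 085° and section 210° = 55°.
tan δ = tan α / sin β = tan 39° / sin 55° = 0.8098 / 0.8192 = 0.9886
true dip = arctan 0.9886 = 44.67°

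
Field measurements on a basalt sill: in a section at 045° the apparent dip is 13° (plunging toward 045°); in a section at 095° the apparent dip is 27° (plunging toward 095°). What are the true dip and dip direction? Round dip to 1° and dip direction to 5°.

true dip 28°, dip direction 110°

Each apparent-dip line lies in the plane. As unit vectors (x east, y north, z up), v₁ plunges 13°→045° and v₂ plunges 27°→095°.
The plane normal is n = v₁ × v₂ ∝ (0.330, -0.113, 0.665).
True dip = arccos(n_z / |n|) = arccos(0.8854) = 27.7°.
The horizontal component of n points toward azimuth atan2(n_x, n_y) = 109°, the dip direction.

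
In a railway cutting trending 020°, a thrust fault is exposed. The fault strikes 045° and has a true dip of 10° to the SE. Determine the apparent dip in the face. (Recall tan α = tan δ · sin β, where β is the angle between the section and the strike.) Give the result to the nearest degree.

4°

The section lies 25° from the strike.
tan(apparent dip) = tan 10° · sin 25° = 0.0745
α = arctan(0.0745) = 4.26°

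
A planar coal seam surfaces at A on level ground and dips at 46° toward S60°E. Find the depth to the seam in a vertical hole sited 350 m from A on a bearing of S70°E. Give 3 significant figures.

The hole lies 10° from the dip direction, so the down-dip offset is 350 × cos 10° = 344.68 m.
Depth = down-dip offset × tan(dip) = 344.68 × tan 46° = 344.68 × 1.0355
Depth = 356.93 m

357 m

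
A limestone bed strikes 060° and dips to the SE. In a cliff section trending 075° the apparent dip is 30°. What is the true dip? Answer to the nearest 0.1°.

The section is 15° from the strike.
tan(true dip) = tan 30° / sin 15° = 2.2307
δ = arctan(2.2307) = 65.85°

65.9°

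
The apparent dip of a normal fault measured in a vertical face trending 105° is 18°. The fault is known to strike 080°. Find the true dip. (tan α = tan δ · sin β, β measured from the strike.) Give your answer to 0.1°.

37.6°

β = acute angle between strike 080° and section 105° = 25°.
tan δ = tan α / sin β = tan 18° / sin 25° = 0.3249 / 0.4226 = 0.7688
δ = arctan(0.7688) = 37.55°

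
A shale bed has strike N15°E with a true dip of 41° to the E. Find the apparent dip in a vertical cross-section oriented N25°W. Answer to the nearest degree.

29°

The section lies 40° from the strike.
tan(apparent dip) = tan 41° · sin 40° = 0.5588
α = arctan(0.5588) = 29.20°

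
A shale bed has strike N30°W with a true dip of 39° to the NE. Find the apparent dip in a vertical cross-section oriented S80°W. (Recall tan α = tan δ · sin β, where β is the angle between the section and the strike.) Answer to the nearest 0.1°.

37.3°

Angle between strike (N30°W) and section (S80°W): β = 70°.
tan α = tan 39° × sin 70° = 0.8098 × 0.9397 = 0.7609
apparent dip = arctan 0.7609 = 37.27°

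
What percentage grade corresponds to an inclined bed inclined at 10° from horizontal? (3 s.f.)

17.6%

grade % = 100 × tan 10° = 100 × 0.1763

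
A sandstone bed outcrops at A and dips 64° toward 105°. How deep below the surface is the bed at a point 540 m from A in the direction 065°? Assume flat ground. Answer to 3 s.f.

The hole lies 40° from the dip direction, so the down-dip offset is 540 × cos 40° = 413.66 m.
Depth = down-dip offset × tan(dip) = 413.66 × tan 64° = 413.66 × 2.0503
Depth = 848.14 m

848 m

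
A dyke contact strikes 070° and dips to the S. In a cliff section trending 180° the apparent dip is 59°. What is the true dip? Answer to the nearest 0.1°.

60.5°

β = acute angle between strike 070° and section 180° = 70°.
tan δ = tan α / sin β = tan 59° / sin 70° = 1.6643 / 0.9397 = 1.7711
δ = arctan(1.7711) = 60.55°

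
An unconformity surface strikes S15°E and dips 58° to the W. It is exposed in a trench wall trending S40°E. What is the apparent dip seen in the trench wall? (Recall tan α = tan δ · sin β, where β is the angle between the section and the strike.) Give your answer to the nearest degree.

Angle between strike (S15°E) and section (S40°E): β = 25°.
tan(apparent dip) = tan 58° · sin 25° = 0.6763
apparent dip = arctan 0.6763 = 34.07°

34°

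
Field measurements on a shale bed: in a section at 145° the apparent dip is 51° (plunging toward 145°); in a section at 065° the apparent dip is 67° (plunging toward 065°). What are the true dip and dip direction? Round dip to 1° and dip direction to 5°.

The two traces are lines in the plane: v₁ = (sin 145°·cos 51°, cos 145°·cos 51°, −sin 51°), v₂ = (sin 65°·cos 67°, cos 65°·cos 67°, −sin 67°).
n = v₁ × v₂ = (0.603, 0.057, 0.242) (taken with n_z > 0).
tan δ = √(n_x²+n_y²)/n_z = 0.606/0.242, so δ = 68.2°.
Dip direction = atan2(0.603, 0.057) = 85° (azimuth of n's horizontal projection).

true dip 68°, dip direction 085°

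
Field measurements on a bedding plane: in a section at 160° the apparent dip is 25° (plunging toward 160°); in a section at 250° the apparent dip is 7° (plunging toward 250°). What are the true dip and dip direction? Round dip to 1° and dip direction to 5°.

true dip 26°, dip direction 175°

Represent each trace as a vector plunging at its apparent dip toward its trend (east-north-up frame): v₁ = (0.310, -0.852, -0.423), v₂ = (-0.933, -0.339, -0.122).
n = v₁ × v₂ = (0.040, -0.432, 0.900) (taken with n_z > 0).
Dip δ = arctan(|n_h|/n_z) = arctan(0.434/0.900) = 25.7°.
The horizontal component of n points toward azimuth atan2(n_x, n_y) = 175°, the dip direction.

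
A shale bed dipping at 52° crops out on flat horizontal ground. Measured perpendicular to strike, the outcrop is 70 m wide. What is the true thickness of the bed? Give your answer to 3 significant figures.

True thickness t = w · sin(dip) = 70 × sin 52°
t = 70 × 0.7880 = 55.161 m

55.2 m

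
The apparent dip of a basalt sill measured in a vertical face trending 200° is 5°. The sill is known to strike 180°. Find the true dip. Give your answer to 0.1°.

14.3°

β = acute angle between strike 180° and section 200° = 20°.
tan(true dip) = tan 5° / sin 20° = 0.2558
true dip = arctan 0.2558 = 14.35°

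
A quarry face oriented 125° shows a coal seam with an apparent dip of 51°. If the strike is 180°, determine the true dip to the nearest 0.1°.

β = acute angle between strike 180° and section 125° = 55°.
tan δ = tan α / sin β = tan 51° / sin 55° = 1.2349 / 0.8192 = 1.5075
δ = arctan(1.5075) = 56.44°

56.4°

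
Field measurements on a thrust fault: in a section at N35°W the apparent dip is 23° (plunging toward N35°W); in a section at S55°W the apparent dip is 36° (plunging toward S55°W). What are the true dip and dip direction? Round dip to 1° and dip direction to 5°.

true dip 40°, dip direction 265°

The two traces are lines in the plane: v₁ = (sin 325°·cos 23°, cos 325°·cos 23°, −sin 23°), v₂ = (sin 235°·cos 36°, cos 235°·cos 36°, −sin 36°).
Cross product v₁ × v₂ gives the pole to the plane: n ∝ (-0.625, -0.051, 0.745).
True dip = arccos(n_z / |n|) = arccos(0.7652) = 40.1°.
Dip direction = azimuth of (n_x, n_y) = atan2(-0.625, -0.051) = 265°.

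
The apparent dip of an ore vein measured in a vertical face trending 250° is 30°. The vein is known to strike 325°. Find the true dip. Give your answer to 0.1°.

30.9°

β = acute angle between strike 325° and section 250° = 75°.
tan δ = tan α / sin β = tan 30° / sin 75° = 0.5774 / 0.9659 = 0.5977
true dip = arctan 0.5977 = 30.87°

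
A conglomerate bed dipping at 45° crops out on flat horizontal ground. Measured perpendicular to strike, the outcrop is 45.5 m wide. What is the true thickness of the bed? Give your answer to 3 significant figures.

True thickness t = w · sin(dip) = 45.5 × sin 45°
t = 45.5 × 0.7071 = 32.173 m

32.2 m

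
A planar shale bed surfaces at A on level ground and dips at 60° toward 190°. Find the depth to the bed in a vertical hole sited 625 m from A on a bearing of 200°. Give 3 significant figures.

1070 m

The hole lies 10° from the dip direction, so the down-dip offset is 625 × cos 10° = 615.50 m.
Depth = down-dip offset × tan(dip) = 615.50 × tan 60° = 615.50 × 1.7321
Depth = 1066.09 m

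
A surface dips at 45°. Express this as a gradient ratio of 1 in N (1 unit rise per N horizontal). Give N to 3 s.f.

1 : N means tan θ = 1/N, so N = 1/tan 45° = 1/1.0000

1 in 1.00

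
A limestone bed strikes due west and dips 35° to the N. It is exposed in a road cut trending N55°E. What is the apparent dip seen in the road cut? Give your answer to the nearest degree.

22°

The section lies 35° from the strike.
tan(apparent dip) = tan 35° · sin 35° = 0.4016
α = arctan(0.4016) = 21.88°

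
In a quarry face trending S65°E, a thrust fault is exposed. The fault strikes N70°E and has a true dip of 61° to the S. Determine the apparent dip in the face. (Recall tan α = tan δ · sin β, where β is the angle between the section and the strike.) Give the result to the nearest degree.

The strike is N70°E and the section trends S65°E; the acute angle between them is β = 45°.
tan(apparent dip) = tan 61° · sin 45° = 1.2757
α = arctan(1.2757) = 51.91°

52°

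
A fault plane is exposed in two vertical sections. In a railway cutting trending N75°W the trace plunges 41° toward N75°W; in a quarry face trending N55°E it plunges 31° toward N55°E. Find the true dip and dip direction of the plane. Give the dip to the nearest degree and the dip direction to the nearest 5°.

Represent each trace as a vector plunging at its apparent dip toward its trend (east-north-up frame): v₁ = (-0.729, 0.195, -0.656), v₂ = (0.702, 0.492, -0.515).
The plane normal is n = v₁ × v₂ ∝ (-0.222, 0.836, 0.496).
Dip δ = arctan(|n_h|/n_z) = arctan(0.865/0.496) = 60.2°.
Dip direction = atan2(-0.222, 0.836) = 345° (azimuth of n's horizontal projection).

true dip 60°, dip direction 345°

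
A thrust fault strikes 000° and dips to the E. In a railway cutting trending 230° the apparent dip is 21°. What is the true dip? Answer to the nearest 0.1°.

The section is 50° from the strike.
tan δ = tan α / sin β = tan 21° / sin 50° = 0.3839 / 0.7660 = 0.5011
δ = arctan(0.5011) = 26.62°

26.6°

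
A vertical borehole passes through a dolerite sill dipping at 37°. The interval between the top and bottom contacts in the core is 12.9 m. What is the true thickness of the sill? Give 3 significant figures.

True thickness t = h · cos(dip) = 12.9 × cos 37°
t = 12.9 × 0.7986 = 10.302 m

10.3 m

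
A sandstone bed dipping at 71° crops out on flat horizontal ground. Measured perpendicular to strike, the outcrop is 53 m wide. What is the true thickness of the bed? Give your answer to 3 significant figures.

50.1 m

True thickness t = w · sin(dip) = 53 × sin 71°
t = 53 × 0.9455 = 50.112 m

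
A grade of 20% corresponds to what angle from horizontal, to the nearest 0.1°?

11.3°

tan θ = 20/100 = 0.2000
θ = arctan(0.2000) = 11.31°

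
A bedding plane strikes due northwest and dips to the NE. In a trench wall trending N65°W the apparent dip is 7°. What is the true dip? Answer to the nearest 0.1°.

19.7°

β = acute angle between strike due northwest and section N65°W = 20°.
tan δ = tan α / sin β = tan 7° / sin 20° = 0.1228 / 0.3420 = 0.3590
true dip = arctan 0.3590 = 19.75°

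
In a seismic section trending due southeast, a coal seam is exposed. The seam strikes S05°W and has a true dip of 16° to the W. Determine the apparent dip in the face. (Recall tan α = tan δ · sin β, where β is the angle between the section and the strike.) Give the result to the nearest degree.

The strike is S05°W and the section trends due southeast; the acute angle between them is β = 50°.
tan α = tan 16° × sin 50° = 0.2867 × 0.7660 = 0.2197
α = arctan(0.2197) = 12.39°

12°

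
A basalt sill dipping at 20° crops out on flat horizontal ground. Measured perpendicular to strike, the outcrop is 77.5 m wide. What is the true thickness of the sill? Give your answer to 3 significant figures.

True thickness t = w · sin(dip) = 77.5 × sin 20°
t = 77.5 × 0.3420 = 26.507 m

26.5 m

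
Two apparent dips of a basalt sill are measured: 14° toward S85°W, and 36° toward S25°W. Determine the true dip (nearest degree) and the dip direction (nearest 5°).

true dip 36°, dip direction 195°

Each apparent-dip line lies in the plane. As unit vectors (x east, y north, z up), v₁ plunges 14°→S85°W and v₂ plunges 36°→S25°W.
The plane normal is n = v₁ × v₂ ∝ (-0.128, -0.485, 0.680).
tan δ = √(n_x²+n_y²)/n_z = 0.502/0.680, so δ = 36.4°.
The horizontal component of n points toward azimuth atan2(n_x, n_y) = 195°, the dip direction.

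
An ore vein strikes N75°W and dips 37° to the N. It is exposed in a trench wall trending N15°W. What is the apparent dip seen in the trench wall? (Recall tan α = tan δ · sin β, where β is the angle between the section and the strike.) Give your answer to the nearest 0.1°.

33.1°

The strike is N75°W and the section trends N15°W; the acute angle between them is β = 60°.
tan α = tan 37° × sin 60° = 0.7536 × 0.8660 = 0.6526
apparent dip = arctan 0.6526 = 33.13°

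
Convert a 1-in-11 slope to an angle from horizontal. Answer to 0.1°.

tan θ = 1/11 = 0.0909
θ = arctan(0.0909) = 5.19°

5.2°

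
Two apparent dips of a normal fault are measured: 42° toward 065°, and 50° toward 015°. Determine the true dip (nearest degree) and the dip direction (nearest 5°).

true dip 50°, dip direction 025°

Each apparent-dip line lies in the plane. As unit vectors (x east, y north, z up), v₁ plunges 42°→065° and v₂ plunges 50°→015°.
Cross product v₁ × v₂ gives the pole to the plane: n ∝ (0.175, 0.405, 0.366).
Dip δ = arctan(|n_h|/n_z) = arctan(0.441/0.366) = 50.3°.
Dip direction = azimuth of (n_x, n_y) = atan2(0.175, 0.405) = 23°.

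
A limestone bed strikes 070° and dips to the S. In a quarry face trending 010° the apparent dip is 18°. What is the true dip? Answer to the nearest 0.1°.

20.6°

The section is 60° from the strike.
tan(true dip) = tan 18° / sin 60° = 0.3752
δ = arctan(0.3752) = 20.57°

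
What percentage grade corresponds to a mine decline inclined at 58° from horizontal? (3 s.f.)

160%

grade % = 100 × tan 58° = 100 × 1.6003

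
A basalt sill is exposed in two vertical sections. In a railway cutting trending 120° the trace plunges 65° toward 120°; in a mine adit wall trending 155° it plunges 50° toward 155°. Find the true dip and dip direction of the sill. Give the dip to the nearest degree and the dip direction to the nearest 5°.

Represent each trace as a vector plunging at its apparent dip toward its trend (east-north-up frame): v₁ = (0.366, -0.211, -0.906), v₂ = (0.272, -0.583, -0.766).
The plane normal is n = v₁ × v₂ ∝ (0.366, -0.034, 0.156).
tan δ = √(n_x²+n_y²)/n_z = 0.368/0.156, so δ = 67.0°.
Dip direction = azimuth of (n_x, n_y) = atan2(0.366, -0.034) = 95°.

true dip 67°, dip direction 095°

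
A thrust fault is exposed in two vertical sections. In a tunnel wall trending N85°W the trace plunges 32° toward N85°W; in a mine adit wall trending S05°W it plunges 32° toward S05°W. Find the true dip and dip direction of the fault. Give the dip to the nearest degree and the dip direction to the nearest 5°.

true dip 41°, dip direction 230°

Represent each trace as a vector plunging at its apparent dip toward its trend (east-north-up frame): v₁ = (-0.845, 0.074, -0.530), v₂ = (-0.074, -0.845, -0.530).
The plane normal is n = v₁ × v₂ ∝ (-0.487, -0.409, 0.719).
Dip δ = arctan(|n_h|/n_z) = arctan(0.636/0.719) = 41.5°.
The horizontal component of n points toward azimuth atan2(n_x, n_y) = 230°, the dip direction.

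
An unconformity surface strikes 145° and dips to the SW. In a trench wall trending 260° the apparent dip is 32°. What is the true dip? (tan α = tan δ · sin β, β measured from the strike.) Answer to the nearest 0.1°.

β = acute angle between strike 145° and section 260° = 65°.
tan(true dip) = tan 32° / sin 65° = 0.6895
true dip = arctan 0.6895 = 34.58°

34.6°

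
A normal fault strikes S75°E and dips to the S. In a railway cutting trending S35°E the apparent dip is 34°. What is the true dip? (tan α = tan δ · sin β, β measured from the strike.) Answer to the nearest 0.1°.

46.4°

β = acute angle between strike S75°E and section S35°E = 40°.
tan δ = tan α / sin β = tan 34° / sin 40° = 0.6745 / 0.6428 = 1.0493
δ = arctan(1.0493) = 46.38°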